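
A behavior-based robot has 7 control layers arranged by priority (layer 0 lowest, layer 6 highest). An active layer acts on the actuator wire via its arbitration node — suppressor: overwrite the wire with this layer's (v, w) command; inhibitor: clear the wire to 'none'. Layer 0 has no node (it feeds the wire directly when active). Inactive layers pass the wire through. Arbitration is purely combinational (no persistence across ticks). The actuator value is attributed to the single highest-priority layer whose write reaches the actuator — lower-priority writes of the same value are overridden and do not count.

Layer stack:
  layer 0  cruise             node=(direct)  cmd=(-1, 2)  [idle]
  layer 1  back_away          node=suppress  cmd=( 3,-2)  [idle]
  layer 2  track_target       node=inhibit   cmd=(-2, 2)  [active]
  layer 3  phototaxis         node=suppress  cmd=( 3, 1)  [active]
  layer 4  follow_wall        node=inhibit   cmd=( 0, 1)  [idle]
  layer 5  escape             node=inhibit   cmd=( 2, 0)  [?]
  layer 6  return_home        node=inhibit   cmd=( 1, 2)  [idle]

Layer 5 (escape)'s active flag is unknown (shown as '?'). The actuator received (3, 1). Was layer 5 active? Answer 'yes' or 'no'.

If layer 5 is active=yes:
  actuator would be none
If layer 5 is active=no:
  actuator would be (3, 1)
Observed (3, 1), so layer 5 was idle.

no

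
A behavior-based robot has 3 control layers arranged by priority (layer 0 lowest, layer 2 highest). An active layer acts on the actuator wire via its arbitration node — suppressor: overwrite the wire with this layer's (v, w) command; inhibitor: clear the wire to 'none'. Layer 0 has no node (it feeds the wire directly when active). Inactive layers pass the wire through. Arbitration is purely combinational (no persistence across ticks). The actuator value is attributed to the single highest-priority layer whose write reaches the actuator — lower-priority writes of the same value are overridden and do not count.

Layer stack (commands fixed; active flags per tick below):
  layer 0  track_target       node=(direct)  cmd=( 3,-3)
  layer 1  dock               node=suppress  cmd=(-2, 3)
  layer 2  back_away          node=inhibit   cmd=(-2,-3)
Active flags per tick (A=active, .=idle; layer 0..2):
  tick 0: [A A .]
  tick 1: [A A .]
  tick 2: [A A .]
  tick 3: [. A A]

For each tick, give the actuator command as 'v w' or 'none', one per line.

-2 3
-2 3
-2 3
none

tick 0:
  [0] track_target on; wire := (3, -3)
  [1] dock on (suppress); wire := (-2, 3)
  [2] back_away off; pass (-2, 3)
  output (-2, 3)
tick 1:
  [0] track_target on; wire := (3, -3)
  [1] dock on (suppress); wire := (-2, 3)
  [2] back_away off; pass (-2, 3)
  output (-2, 3)
tick 2:
  [0] track_target on; wire := (3, -3)
  [1] dock on (suppress); wire := (-2, 3)
  [2] back_away off; pass (-2, 3)
  output (-2, 3)
tick 3:
  [0] track_target off; wire := none
  [1] dock on (suppress); wire := (-2, 3)
  [2] back_away on (inhibit); wire := none
  output none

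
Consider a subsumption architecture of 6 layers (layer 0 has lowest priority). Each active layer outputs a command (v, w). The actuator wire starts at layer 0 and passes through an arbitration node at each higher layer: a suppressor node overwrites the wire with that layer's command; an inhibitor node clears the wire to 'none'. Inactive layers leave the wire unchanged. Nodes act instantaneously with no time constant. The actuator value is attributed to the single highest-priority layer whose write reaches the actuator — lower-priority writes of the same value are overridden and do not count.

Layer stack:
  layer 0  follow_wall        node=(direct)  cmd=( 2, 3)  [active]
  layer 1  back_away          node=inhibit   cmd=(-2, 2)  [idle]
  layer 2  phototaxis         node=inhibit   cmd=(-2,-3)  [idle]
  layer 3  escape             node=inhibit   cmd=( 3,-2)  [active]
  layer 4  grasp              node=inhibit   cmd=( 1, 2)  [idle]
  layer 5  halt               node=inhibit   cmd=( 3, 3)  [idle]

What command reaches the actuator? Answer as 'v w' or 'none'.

L0 follow_wall: active, feeds wire = (2, 3)
L1 back_away: idle → wire stays (2, 3)
L2 phototaxis: idle → wire stays (2, 3)
L3 escape: active, inhibitor → wire = none
L4 grasp: idle → wire stays none
L5 halt: idle → wire stays none
actuator = none

none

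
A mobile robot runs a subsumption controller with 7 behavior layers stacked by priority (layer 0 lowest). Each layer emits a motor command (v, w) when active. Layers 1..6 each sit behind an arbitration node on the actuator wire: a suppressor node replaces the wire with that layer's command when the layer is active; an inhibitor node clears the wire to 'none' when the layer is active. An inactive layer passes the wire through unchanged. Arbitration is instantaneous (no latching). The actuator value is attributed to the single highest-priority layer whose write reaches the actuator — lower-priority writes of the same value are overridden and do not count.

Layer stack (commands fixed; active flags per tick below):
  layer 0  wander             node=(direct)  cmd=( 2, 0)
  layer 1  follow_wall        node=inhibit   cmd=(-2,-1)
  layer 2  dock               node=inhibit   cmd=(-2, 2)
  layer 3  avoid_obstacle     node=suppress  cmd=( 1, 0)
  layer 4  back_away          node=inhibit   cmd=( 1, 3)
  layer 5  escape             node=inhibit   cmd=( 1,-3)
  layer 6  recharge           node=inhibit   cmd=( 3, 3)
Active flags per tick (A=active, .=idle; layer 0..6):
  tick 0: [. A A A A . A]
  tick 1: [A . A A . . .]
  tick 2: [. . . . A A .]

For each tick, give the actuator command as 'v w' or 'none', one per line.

tick 0:
  L0 wander: idle → wire = none
  L1 follow_wall: active, inhibitor → wire = none
  L2 dock: active, inhibitor → wire = none
  L3 avoid_obstacle: active, suppressor → wire = (1, 0)
  L4 back_away: active, inhibitor → wire = none
  L5 escape: idle → wire stays none
  L6 recharge: active, inhibitor → wire = none
  actuator = none
tick 1:
  L0 wander: active, feeds wire = (2, 0)
  L1 follow_wall: idle → wire stays (2, 0)
  L2 dock: active, inhibitor → wire = none
  L3 avoid_obstacle: active, suppressor → wire = (1, 0)
  L4 back_away: idle → wire stays (1, 0)
  L5 escape: idle → wire stays (1, 0)
  L6 recharge: idle → wire stays (1, 0)
  actuator = (1, 0)
tick 2:
  L0 wander: idle → wire = none
  L1 follow_wall: idle → wire stays none
  L2 dock: idle → wire stays none
  L3 avoid_obstacle: idle → wire stays none
  L4 back_away: active, inhibitor → wire = none
  L5 escape: active, inhibitor → wire = none
  L6 recharge: idle → wire stays none
  actuator = none

none
1 0
none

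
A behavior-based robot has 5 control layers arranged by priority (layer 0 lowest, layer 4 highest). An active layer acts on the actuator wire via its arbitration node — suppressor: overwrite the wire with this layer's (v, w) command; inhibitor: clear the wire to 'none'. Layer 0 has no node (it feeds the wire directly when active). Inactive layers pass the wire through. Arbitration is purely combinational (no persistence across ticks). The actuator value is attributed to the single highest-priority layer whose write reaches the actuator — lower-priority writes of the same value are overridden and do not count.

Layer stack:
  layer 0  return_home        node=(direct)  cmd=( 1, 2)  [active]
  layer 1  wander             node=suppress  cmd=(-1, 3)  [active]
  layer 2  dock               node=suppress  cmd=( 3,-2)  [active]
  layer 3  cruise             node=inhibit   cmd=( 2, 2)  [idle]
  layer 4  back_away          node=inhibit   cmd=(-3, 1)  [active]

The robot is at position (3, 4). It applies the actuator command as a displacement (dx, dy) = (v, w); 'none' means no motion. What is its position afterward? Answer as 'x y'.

3 4

L0 return_home: active, feeds wire = (1, 2)
L1 wander: active, suppressor → wire = (-1, 3)
L2 dock: active, suppressor → wire = (3, -2)
L3 cruise: idle → wire stays (3, -2)
L4 back_away: active, inhibitor → wire = none
actuator = none
position: (3, 4) + none = (3, 4)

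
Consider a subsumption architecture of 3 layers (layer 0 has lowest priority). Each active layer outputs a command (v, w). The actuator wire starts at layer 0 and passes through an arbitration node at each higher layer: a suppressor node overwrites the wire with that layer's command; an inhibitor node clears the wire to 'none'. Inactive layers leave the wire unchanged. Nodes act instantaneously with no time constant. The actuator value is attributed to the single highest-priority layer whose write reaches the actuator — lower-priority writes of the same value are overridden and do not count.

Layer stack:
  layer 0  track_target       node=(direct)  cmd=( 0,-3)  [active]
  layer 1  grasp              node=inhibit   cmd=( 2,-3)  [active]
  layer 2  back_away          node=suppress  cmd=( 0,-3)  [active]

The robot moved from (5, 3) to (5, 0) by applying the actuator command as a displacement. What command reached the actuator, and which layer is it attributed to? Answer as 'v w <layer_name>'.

0 -3 back_away

displacement = (5, 0) − (5, 3) = (0, -3)
[0] track_target on; wire := (0, -3)
[1] grasp on (inhibit); wire := none
[2] back_away on (suppress); wire := (0, -3)
output (0, -3) — from layer 2 (back_away)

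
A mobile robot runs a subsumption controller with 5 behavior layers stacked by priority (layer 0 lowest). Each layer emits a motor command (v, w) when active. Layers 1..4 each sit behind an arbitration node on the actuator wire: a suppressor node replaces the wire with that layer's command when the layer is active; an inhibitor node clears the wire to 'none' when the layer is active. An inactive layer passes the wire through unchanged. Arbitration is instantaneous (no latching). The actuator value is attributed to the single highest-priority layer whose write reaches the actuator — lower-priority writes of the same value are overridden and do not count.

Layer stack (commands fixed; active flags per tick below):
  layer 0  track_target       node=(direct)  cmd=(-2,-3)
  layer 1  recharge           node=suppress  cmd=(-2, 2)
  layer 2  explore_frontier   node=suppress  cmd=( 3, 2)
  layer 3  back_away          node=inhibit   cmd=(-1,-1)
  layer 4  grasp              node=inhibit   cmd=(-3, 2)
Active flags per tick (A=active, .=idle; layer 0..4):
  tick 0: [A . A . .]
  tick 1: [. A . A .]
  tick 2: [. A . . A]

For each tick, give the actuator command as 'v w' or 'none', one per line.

tick 0:
  [0] track_target on; wire := (-2, -3)
  [1] recharge off; pass (-2, -3)
  [2] explore_frontier on (suppress); wire := (3, 2)
  [3] back_away off; pass (3, 2)
  [4] grasp off; pass (3, 2)
  output (3, 2)
tick 1:
  [0] track_target off; wire := none
  [1] recharge on (suppress); wire := (-2, 2)
  [2] explore_frontier off; pass (-2, 2)
  [3] back_away on (inhibit); wire := none
  [4] grasp off; pass none
  output none
tick 2:
  [0] track_target off; wire := none
  [1] recharge on (suppress); wire := (-2, 2)
  [2] explore_frontier off; pass (-2, 2)
  [3] back_away off; pass (-2, 2)
  [4] grasp on (inhibit); wire := none
  output none

3 2
none
none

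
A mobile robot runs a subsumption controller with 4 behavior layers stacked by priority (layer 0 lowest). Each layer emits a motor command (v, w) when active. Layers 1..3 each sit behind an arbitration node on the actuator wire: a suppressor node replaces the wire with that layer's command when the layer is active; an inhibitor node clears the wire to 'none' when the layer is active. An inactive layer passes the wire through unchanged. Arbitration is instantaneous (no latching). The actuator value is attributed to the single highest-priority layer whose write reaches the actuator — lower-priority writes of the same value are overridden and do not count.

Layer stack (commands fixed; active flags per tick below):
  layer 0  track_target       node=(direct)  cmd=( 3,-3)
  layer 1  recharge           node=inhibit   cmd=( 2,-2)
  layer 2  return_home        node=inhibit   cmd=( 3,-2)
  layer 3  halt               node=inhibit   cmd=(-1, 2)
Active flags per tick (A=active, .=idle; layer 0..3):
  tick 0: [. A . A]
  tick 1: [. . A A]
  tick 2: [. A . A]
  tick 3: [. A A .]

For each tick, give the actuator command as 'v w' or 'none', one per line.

none
none
none
none

tick 0:
  [0] track_target off; wire := none
  [1] recharge on (inhibit); wire := none
  [2] return_home off; pass none
  [3] halt on (inhibit); wire := none
  output none
tick 1:
  [0] track_target off; wire := none
  [1] recharge off; pass none
  [2] return_home on (inhibit); wire := none
  [3] halt on (inhibit); wire := none
  output none
tick 2:
  [0] track_target off; wire := none
  [1] recharge on (inhibit); wire := none
  [2] return_home off; pass none
  [3] halt on (inhibit); wire := none
  output none
tick 3:
  [0] track_target off; wire := none
  [1] recharge on (inhibit); wire := none
  [2] return_home on (inhibit); wire := none
  [3] halt off; pass none
  output none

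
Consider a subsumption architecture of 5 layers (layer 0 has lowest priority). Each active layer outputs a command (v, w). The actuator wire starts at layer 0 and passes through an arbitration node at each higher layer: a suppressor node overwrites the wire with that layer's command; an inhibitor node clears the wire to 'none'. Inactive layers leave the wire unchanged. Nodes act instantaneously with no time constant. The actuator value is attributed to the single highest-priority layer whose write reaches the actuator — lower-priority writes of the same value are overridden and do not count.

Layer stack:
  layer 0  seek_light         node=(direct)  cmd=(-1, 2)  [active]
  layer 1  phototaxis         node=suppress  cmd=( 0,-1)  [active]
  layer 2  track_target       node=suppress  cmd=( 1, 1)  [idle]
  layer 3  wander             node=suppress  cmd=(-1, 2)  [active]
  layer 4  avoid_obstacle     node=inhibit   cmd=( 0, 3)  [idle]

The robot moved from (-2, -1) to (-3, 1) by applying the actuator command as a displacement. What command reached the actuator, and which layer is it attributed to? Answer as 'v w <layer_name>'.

-1 2 wander

displacement = (-3, 1) − (-2, -1) = (-1, 2)
layer 0 (seek_light) active — direct: (-1, 2)
layer 1 (phototaxis) active — suppresses: (0, -1)
layer 2 (track_target) idle — unchanged: (0, -1)
layer 3 (wander) active — suppresses: (-1, 2)
layer 4 (avoid_obstacle) idle — unchanged: (-1, 2)
→ actuator (-1, 2) — from layer 3 (wander)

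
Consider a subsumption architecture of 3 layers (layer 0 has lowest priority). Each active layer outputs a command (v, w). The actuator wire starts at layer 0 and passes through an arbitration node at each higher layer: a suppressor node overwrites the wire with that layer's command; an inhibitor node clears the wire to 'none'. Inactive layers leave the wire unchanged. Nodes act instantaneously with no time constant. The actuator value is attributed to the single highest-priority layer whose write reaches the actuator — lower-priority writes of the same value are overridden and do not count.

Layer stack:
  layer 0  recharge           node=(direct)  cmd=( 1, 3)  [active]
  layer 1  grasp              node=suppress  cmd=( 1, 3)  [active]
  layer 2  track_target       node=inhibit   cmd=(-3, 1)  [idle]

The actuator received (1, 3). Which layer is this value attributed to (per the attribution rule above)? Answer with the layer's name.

L0 recharge: active, feeds wire = (1, 3)
L1 grasp: active, suppressor → wire = (1, 3)
L2 track_target: idle → wire stays (1, 3)
actuator = (1, 3)
last writer: layer 1 = grasp

grasp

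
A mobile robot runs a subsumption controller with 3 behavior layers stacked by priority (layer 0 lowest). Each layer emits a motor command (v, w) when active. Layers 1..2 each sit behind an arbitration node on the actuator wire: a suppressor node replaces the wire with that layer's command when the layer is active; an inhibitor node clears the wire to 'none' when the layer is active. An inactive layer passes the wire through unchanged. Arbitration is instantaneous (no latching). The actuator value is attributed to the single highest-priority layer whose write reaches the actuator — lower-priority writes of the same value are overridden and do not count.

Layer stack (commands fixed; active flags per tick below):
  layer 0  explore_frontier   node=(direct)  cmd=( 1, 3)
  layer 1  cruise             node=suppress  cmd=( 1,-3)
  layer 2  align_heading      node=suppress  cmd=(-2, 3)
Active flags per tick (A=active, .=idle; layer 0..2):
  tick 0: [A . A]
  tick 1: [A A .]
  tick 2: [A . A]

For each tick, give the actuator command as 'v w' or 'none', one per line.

-2 3
1 -3
-2 3

tick 0:
  L0 explore_frontier: active, feeds wire = (1, 3)
  L1 cruise: idle → wire stays (1, 3)
  L2 align_heading: active, suppressor → wire = (-2, 3)
  actuator = (-2, 3)
tick 1:
  L0 explore_frontier: active, feeds wire = (1, 3)
  L1 cruise: active, suppressor → wire = (1, -3)
  L2 align_heading: idle → wire stays (1, -3)
  actuator = (1, -3)
tick 2:
  L0 explore_frontier: active, feeds wire = (1, 3)
  L1 cruise: idle → wire stays (1, 3)
  L2 align_heading: active, suppressor → wire = (-2, 3)
  actuator = (-2, 3)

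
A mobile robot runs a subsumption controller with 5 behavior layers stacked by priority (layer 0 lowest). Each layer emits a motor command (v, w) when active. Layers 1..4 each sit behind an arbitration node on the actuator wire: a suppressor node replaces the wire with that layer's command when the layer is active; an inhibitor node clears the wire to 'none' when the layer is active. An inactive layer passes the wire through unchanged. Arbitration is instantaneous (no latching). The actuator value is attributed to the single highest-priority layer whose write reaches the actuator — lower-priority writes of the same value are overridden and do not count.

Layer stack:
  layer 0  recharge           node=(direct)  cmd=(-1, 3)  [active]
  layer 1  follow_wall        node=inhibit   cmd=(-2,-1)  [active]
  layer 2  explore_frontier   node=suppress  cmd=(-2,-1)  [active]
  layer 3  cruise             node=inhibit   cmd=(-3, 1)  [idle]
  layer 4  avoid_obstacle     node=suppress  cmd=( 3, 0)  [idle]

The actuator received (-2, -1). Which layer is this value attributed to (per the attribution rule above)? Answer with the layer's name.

L0 recharge: active, feeds wire = (-1, 3)
L1 follow_wall: active, inhibitor → wire = none
L2 explore_frontier: active, suppressor → wire = (-2, -1)
L3 cruise: idle → wire stays (-2, -1)
L4 avoid_obstacle: idle → wire stays (-2, -1)
actuator = (-2, -1)
last writer: layer 2 = explore_frontier

explore_frontier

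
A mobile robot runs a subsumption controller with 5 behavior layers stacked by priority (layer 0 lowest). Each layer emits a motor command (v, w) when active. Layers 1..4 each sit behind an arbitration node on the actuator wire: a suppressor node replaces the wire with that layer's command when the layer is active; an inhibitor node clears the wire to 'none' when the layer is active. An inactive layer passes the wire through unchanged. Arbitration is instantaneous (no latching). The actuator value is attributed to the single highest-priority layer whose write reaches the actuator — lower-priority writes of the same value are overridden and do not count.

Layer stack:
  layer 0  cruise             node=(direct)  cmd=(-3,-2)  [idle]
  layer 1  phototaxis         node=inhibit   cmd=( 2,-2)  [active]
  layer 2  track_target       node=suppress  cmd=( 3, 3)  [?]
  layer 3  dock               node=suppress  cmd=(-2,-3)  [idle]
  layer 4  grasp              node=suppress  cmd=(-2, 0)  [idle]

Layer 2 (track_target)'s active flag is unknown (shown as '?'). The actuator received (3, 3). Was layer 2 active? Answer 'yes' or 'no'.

yes

If layer 2 is active=yes:
  actuator would be (3, 3)
If layer 2 is active=no:
  actuator would be none
Observed (3, 3), so layer 2 was active.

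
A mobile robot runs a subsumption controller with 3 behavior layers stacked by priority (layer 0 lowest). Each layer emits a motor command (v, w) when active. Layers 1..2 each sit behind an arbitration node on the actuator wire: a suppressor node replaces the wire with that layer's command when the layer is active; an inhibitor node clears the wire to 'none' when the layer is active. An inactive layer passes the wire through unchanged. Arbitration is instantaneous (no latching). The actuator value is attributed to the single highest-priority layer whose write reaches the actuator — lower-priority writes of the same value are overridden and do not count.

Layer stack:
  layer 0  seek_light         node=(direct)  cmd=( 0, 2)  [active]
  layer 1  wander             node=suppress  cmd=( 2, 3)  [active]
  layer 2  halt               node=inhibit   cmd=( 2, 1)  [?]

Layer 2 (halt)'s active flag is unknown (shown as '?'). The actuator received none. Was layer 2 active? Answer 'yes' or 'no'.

If layer 2 is active=yes:
  actuator would be none
If layer 2 is active=no:
  actuator would be (2, 3)
Observed none, so layer 2 was active.

yes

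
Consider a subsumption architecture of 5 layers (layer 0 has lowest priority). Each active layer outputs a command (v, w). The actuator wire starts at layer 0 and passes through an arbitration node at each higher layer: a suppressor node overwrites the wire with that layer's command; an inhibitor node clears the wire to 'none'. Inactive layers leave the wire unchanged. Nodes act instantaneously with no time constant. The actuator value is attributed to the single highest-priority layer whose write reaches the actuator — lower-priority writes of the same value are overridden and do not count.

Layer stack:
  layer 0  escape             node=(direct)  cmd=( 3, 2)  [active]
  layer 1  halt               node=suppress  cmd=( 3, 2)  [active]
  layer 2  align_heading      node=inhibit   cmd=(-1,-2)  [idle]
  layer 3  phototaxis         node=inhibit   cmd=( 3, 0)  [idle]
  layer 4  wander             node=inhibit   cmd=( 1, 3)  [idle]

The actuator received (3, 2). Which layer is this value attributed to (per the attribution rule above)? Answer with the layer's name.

halt

[0] escape on; wire := (3, 2)
[1] halt on (suppress); wire := (3, 2)
[2] align_heading off; pass (3, 2)
[3] phototaxis off; pass (3, 2)
[4] wander off; pass (3, 2)
output (3, 2)
last writer: layer 1 = halt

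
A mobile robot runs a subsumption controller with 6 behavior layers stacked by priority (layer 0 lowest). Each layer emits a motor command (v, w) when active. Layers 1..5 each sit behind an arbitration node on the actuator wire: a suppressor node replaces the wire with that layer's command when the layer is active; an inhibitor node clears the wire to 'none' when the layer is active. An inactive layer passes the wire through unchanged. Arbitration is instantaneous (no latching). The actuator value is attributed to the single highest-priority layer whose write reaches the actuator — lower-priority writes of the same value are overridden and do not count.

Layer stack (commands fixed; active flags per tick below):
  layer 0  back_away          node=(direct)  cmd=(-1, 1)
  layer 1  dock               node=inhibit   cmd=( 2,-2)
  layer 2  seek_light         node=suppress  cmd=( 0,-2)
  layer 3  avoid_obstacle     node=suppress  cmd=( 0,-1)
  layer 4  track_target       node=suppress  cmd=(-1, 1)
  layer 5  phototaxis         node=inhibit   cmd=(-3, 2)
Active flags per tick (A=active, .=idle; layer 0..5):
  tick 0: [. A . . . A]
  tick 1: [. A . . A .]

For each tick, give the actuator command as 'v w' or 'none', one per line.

tick 0:
  layer 0 (back_away) idle — none
  layer 1 (dock) active — inhibits: none
  layer 2 (seek_light) idle — unchanged: none
  layer 3 (avoid_obstacle) idle — unchanged: none
  layer 4 (track_target) idle — unchanged: none
  layer 5 (phototaxis) active — inhibits: none
  → actuator none
tick 1:
  layer 0 (back_away) idle — none
  layer 1 (dock) active — inhibits: none
  layer 2 (seek_light) idle — unchanged: none
  layer 3 (avoid_obstacle) idle — unchanged: none
  layer 4 (track_target) active — suppresses: (-1, 1)
  layer 5 (phototaxis) idle — unchanged: (-1, 1)
  → actuator (-1, 1)

none
-1 1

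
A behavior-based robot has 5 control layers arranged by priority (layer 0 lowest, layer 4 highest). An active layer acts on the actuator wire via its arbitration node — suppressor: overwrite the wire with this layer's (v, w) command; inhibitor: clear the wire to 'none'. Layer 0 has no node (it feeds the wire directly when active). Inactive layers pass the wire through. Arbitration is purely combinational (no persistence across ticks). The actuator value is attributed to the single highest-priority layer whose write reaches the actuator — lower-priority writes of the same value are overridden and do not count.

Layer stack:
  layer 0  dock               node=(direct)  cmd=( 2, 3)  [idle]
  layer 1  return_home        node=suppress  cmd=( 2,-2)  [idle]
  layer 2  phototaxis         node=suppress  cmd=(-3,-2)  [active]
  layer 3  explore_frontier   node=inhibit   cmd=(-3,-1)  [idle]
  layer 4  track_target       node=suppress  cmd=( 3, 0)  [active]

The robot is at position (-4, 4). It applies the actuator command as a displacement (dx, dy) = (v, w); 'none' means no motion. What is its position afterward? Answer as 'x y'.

layer 0 (dock) idle — none
layer 1 (return_home) idle — unchanged: none
layer 2 (phototaxis) active — suppresses: (-3, -2)
layer 3 (explore_frontier) idle — unchanged: (-3, -2)
layer 4 (track_target) active — suppresses: (3, 0)
→ actuator (3, 0)
position: (-4, 4) + (3, 0) = (-1, 4)

-1 4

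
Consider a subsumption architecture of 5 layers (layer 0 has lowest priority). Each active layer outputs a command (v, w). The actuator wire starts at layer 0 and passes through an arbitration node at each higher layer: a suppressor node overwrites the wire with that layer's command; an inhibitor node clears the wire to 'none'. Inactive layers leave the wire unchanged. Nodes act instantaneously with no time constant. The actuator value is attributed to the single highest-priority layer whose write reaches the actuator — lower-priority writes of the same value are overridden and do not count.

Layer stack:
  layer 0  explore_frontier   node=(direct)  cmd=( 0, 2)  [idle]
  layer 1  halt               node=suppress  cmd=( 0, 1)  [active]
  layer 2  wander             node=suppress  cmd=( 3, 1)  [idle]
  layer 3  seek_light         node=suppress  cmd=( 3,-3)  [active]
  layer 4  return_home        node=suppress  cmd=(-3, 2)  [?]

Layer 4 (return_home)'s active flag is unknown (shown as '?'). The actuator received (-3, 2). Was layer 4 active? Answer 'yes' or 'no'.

yes

If layer 4 is active=yes:
  actuator would be (-3, 2)
If layer 4 is active=no:
  actuator would be (3, -3)
Observed (-3, 2), so layer 4 was active.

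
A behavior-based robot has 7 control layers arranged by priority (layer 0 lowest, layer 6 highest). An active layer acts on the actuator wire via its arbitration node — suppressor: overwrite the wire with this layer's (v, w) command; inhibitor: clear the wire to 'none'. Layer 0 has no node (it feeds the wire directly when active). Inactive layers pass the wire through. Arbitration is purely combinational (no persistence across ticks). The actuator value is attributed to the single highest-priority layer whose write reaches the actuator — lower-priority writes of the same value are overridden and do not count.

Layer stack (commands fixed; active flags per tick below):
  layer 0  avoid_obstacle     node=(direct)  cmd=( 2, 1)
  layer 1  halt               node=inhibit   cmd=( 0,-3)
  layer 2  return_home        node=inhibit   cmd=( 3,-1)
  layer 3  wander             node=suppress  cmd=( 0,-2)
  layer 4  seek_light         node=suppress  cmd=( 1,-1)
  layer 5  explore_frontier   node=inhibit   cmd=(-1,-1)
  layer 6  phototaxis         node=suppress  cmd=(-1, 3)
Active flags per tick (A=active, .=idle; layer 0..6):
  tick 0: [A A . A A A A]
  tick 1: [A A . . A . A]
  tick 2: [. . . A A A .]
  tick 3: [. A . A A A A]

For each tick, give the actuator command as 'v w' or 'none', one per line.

tick 0:
  L0 avoid_obstacle: active, feeds wire = (2, 1)
  L1 halt: active, inhibitor → wire = none
  L2 return_home: idle → wire stays none
  L3 wander: active, suppressor → wire = (0, -2)
  L4 seek_light: active, suppressor → wire = (1, -1)
  L5 explore_frontier: active, inhibitor → wire = none
  L6 phototaxis: active, suppressor → wire = (-1, 3)
  actuator = (-1, 3)
tick 1:
  L0 avoid_obstacle: active, feeds wire = (2, 1)
  L1 halt: active, inhibitor → wire = none
  L2 return_home: idle → wire stays none
  L3 wander: idle → wire stays none
  L4 seek_light: active, suppressor → wire = (1, -1)
  L5 explore_frontier: idle → wire stays (1, -1)
  L6 phototaxis: active, suppressor → wire = (-1, 3)
  actuator = (-1, 3)
tick 2:
  L0 avoid_obstacle: idle → wire = none
  L1 halt: idle → wire stays none
  L2 return_home: idle → wire stays none
  L3 wander: active, suppressor → wire = (0, -2)
  L4 seek_light: active, suppressor → wire = (1, -1)
  L5 explore_frontier: active, inhibitor → wire = none
  L6 phototaxis: idle → wire stays none
  actuator = none
tick 3:
  L0 avoid_obstacle: idle → wire = none
  L1 halt: active, inhibitor → wire = none
  L2 return_home: idle → wire stays none
  L3 wander: active, suppressor → wire = (0, -2)
  L4 seek_light: active, suppressor → wire = (1, -1)
  L5 explore_frontier: active, inhibitor → wire = none
  L6 phototaxis: active, suppressor → wire = (-1, 3)
  actuator = (-1, 3)

-1 3
-1 3
none
-1 3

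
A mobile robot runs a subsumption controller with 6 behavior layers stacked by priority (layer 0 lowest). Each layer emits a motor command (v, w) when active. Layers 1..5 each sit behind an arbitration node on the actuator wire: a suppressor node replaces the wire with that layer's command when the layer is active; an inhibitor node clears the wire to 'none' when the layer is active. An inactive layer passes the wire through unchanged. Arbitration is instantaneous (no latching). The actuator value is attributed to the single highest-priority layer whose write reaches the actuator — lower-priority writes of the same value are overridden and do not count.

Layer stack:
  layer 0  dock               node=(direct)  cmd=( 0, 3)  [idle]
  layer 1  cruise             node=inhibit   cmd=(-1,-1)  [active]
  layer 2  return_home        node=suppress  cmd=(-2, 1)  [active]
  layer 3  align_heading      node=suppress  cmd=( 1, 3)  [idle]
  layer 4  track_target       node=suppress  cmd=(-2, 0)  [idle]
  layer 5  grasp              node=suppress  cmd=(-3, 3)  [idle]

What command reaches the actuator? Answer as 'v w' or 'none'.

[0] dock off; wire := none
[1] cruise on (inhibit); wire := none
[2] return_home on (suppress); wire := (-2, 1)
[3] align_heading off; pass (-2, 1)
[4] track_target off; pass (-2, 1)
[5] grasp off; pass (-2, 1)
output (-2, 1)

-2 1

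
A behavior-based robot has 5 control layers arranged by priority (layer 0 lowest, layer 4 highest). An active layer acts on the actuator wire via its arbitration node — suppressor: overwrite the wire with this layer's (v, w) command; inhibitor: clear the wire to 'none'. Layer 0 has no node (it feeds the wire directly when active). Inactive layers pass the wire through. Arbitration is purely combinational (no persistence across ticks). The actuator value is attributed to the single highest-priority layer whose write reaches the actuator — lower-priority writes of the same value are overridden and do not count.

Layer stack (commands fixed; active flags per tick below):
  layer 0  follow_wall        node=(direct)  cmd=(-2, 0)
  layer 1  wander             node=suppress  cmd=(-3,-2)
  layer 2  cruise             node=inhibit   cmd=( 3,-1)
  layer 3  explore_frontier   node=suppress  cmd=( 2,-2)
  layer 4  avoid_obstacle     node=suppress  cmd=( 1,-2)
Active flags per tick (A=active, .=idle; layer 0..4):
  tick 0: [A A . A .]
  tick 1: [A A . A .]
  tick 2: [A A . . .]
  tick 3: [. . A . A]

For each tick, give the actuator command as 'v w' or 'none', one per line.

tick 0:
  layer 0 (follow_wall) active — direct: (-2, 0)
  layer 1 (wander) active — suppresses: (-3, -2)
  layer 2 (cruise) idle — unchanged: (-3, -2)
  layer 3 (explore_frontier) active — suppresses: (2, -2)
  layer 4 (avoid_obstacle) idle — unchanged: (2, -2)
  → actuator (2, -2)
tick 1:
  layer 0 (follow_wall) active — direct: (-2, 0)
  layer 1 (wander) active — suppresses: (-3, -2)
  layer 2 (cruise) idle — unchanged: (-3, -2)
  layer 3 (explore_frontier) active — suppresses: (2, -2)
  layer 4 (avoid_obstacle) idle — unchanged: (2, -2)
  → actuator (2, -2)
tick 2:
  layer 0 (follow_wall) active — direct: (-2, 0)
  layer 1 (wander) active — suppresses: (-3, -2)
  layer 2 (cruise) idle — unchanged: (-3, -2)
  layer 3 (explore_frontier) idle — unchanged: (-3, -2)
  layer 4 (avoid_obstacle) idle — unchanged: (-3, -2)
  → actuator (-3, -2)
tick 3:
  layer 0 (follow_wall) idle — none
  layer 1 (wander) idle — unchanged: none
  layer 2 (cruise) active — inhibits: none
  layer 3 (explore_frontier) idle — unchanged: none
  layer 4 (avoid_obstacle) active — suppresses: (1, -2)
  → actuator (1, -2)

2 -2
2 -2
-3 -2
1 -2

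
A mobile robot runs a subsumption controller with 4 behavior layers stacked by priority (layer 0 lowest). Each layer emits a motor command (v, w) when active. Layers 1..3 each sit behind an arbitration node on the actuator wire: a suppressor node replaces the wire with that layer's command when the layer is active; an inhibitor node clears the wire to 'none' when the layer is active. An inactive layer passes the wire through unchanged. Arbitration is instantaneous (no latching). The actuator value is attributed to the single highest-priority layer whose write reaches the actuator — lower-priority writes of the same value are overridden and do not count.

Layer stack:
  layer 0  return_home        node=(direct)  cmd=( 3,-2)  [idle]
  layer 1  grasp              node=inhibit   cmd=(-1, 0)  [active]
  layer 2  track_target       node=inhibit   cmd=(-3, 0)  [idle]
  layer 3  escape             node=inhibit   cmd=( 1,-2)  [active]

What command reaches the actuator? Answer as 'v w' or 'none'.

none

L0 return_home: idle → wire = none
L1 grasp: active, inhibitor → wire = none
L2 track_target: idle → wire stays none
L3 escape: active, inhibitor → wire = none
actuator = none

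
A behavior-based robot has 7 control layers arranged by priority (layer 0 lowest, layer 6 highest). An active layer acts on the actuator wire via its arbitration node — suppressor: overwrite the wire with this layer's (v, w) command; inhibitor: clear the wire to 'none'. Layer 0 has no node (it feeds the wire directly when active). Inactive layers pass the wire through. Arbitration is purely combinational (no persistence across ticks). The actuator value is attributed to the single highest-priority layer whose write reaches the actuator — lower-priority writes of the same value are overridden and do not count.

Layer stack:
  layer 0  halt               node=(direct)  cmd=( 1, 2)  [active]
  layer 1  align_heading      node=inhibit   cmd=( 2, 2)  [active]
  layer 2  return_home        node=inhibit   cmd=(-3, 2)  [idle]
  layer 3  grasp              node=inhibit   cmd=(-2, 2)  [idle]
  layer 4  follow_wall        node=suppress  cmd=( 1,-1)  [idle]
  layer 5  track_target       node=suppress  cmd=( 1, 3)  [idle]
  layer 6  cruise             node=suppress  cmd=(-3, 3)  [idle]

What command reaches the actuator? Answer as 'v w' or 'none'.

none

[0] halt on; wire := (1, 2)
[1] align_heading on (inhibit); wire := none
[2] return_home off; pass none
[3] grasp off; pass none
[4] follow_wall off; pass none
[5] track_target off; pass none
[6] cruise off; pass none
output none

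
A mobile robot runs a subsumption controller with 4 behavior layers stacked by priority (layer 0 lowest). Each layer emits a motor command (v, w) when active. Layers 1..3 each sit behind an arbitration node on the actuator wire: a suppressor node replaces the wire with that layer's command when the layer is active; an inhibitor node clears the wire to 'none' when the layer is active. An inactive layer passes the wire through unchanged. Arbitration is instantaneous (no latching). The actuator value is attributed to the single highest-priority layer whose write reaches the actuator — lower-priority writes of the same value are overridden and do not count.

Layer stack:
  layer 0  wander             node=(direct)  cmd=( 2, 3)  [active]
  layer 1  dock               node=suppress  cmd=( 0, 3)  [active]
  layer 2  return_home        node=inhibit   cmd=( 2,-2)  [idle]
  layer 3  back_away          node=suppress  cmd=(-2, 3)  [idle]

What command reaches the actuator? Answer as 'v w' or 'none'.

[0] wander on; wire := (2, 3)
[1] dock on (suppress); wire := (0, 3)
[2] return_home off; pass (0, 3)
[3] back_away off; pass (0, 3)
output (0, 3)

0 3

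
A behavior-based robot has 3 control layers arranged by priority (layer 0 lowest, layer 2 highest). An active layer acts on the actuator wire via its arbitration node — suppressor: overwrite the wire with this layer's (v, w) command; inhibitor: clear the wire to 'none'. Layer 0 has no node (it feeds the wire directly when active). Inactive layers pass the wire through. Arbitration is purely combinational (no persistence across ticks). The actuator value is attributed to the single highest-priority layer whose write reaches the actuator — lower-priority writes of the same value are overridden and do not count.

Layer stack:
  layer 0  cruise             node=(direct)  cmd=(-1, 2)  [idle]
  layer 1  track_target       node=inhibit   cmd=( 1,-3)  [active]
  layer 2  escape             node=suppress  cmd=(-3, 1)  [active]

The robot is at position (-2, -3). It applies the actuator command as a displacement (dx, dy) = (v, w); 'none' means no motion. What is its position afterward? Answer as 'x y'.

-5 -2

[0] cruise off; wire := none
[1] track_target on (inhibit); wire := none
[2] escape on (suppress); wire := (-3, 1)
output (-3, 1)
position: (-2, -3) + (-3, 1) = (-5, -2)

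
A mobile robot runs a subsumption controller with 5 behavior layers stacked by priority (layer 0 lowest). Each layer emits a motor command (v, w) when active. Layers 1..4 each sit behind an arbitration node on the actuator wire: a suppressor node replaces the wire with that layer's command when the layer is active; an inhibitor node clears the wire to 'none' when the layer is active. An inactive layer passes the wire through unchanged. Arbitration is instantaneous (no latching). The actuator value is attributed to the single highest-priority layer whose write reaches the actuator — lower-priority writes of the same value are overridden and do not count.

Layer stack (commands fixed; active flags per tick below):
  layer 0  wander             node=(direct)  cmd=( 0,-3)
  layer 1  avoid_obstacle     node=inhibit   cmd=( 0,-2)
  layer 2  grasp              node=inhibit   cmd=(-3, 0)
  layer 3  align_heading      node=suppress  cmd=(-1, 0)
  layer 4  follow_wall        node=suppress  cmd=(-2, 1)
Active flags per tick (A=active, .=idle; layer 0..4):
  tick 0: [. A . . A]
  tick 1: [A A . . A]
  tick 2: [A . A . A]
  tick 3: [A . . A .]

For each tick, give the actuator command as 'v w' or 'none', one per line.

tick 0:
  L0 wander: idle → wire = none
  L1 avoid_obstacle: active, inhibitor → wire = none
  L2 grasp: idle → wire stays none
  L3 align_heading: idle → wire stays none
  L4 follow_wall: active, suppressor → wire = (-2, 1)
  actuator = (-2, 1)
tick 1:
  L0 wander: active, feeds wire = (0, -3)
  L1 avoid_obstacle: active, inhibitor → wire = none
  L2 grasp: idle → wire stays none
  L3 align_heading: idle → wire stays none
  L4 follow_wall: active, suppressor → wire = (-2, 1)
  actuator = (-2, 1)
tick 2:
  L0 wander: active, feeds wire = (0, -3)
  L1 avoid_obstacle: idle → wire stays (0, -3)
  L2 grasp: active, inhibitor → wire = none
  L3 align_heading: idle → wire stays none
  L4 follow_wall: active, suppressor → wire = (-2, 1)
  actuator = (-2, 1)
tick 3:
  L0 wander: active, feeds wire = (0, -3)
  L1 avoid_obstacle: idle → wire stays (0, -3)
  L2 grasp: idle → wire stays (0, -3)
  L3 align_heading: active, suppressor → wire = (-1, 0)
  L4 follow_wall: idle → wire stays (-1, 0)
  actuator = (-1, 0)

-2 1
-2 1
-2 1
-1 0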